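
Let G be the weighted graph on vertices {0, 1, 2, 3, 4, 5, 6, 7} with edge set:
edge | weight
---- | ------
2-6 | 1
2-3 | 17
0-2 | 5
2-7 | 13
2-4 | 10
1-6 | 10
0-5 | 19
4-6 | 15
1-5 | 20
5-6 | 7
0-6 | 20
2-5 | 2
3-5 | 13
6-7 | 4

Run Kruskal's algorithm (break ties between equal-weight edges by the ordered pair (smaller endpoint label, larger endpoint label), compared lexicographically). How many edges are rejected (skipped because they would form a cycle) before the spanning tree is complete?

Kruskal's algorithm — process edges by increasing weight (ties by edge label):
2-6 (1): add — endpoints in different components.
2-5 (2): add — endpoints in different components.
6-7 (4): add — endpoints in different components.
0-2 (5): add — endpoints in different components.
5-6 (7): skip — 5 and 6 already connected.
1-6 (10): add — endpoints in different components.
2-4 (10): add — endpoints in different components.
2-7 (13): skip — 2 and 7 already connected.
3-5 (13): add — endpoints in different components.
Edges rejected before the tree was complete: 2.

2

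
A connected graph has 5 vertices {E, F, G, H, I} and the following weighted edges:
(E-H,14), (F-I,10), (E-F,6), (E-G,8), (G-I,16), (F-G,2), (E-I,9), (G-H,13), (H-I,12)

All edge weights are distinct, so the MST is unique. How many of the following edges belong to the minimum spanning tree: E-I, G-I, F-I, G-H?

1

Kruskal: consider edges lightest-first.
F-G (2): add. Components now {E} {F,G} {H} {I}
E-F (6): add. Components now {E,F,G} {H} {I}
E-G (8): skip — E and G already connected.
E-I (9): add. Components now {E,F,G,I} {H}
F-I (10): skip — F and I already connected.
H-I (12): add. Components now {E,F,G,H,I}
MST edge set: {F-G, E-F, E-I, H-I}.
Of the listed edges, {E-I} are in the MST → 1.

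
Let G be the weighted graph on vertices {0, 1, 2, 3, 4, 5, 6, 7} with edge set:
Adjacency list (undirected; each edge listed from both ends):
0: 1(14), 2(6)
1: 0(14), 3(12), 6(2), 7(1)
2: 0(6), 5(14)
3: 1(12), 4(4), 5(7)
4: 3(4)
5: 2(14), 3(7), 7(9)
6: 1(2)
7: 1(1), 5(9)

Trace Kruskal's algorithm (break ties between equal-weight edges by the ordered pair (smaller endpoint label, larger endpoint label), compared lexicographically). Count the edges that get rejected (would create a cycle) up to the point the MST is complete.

Kruskal's algorithm — process edges by increasing weight (ties by edge label):
1 7 (1): add — endpoints in different components.
1 6 (2): add — endpoints in different components.
3 4 (4): add — endpoints in different components.
0 2 (6): add — endpoints in different components.
3 5 (7): add — endpoints in different components.
5 7 (9): add — endpoints in different components.
1 3 (12): skip — 1 and 3 already connected.
0 1 (14): add — endpoints in different components.
Edges rejected before the tree was complete: 1.

1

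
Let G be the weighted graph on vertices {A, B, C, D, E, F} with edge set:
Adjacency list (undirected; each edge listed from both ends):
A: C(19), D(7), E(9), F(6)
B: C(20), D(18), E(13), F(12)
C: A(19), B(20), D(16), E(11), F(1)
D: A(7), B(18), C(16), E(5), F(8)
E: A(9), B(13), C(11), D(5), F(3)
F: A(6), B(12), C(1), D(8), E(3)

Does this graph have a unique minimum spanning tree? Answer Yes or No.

Yes

Kruskal: consider edges lightest-first.
C-F (1): add. Components now {A} {B} {C,F} {D} {E}
E-F (3): add. Components now {A} {B} {C,E,F} {D}
D-E (5): add. Components now {A} {B} {C,D,E,F}
A-F (6): add. Components now {A,C,D,E,F} {B}
A-D (7): skip — A and D already connected.
D-F (8): skip — D and F already connected.
A-E (9): skip — A and E already connected.
C-E (11): skip — C and E already connected.
B-F (12): add. Components now {A,B,C,D,E,F}
Every non-tree edge has weight strictly greater than the heaviest edge on the tree path between its endpoints, so the MST is unique.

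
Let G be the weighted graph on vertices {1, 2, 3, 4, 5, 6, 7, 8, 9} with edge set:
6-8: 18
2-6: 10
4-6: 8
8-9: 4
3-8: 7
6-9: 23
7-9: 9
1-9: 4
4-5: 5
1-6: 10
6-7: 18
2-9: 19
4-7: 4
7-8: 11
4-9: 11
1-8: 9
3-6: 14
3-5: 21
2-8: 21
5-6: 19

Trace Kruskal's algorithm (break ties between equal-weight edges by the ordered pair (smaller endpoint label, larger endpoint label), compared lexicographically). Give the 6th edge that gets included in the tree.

Sort edges by weight, then run Kruskal:
1-9 (4): add — endpoints in different components.
4-7 (4): add — endpoints in different components.
8-9 (4): add — endpoints in different components.
4-5 (5): add — endpoints in different components.
3-8 (7): add — endpoints in different components.
4-6 (8): add — endpoints in different components.
1-8 (9): skip — 1 and 8 already connected.
7-9 (9): add — endpoints in different components.
1-6 (10): skip — 1 and 6 already connected.
2-6 (10): add — endpoints in different components.
The 6th edge added is 4-6.

4-6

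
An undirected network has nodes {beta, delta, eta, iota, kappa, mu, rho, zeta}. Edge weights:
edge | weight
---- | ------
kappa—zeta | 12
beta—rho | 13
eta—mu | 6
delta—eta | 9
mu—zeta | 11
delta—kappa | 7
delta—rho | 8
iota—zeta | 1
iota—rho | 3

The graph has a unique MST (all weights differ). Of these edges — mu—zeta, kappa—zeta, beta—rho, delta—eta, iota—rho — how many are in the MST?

Kruskal: consider edges lightest-first.
iota—zeta (1): add — endpoints in different components.
iota—rho (3): add — endpoints in different components.
eta—mu (6): add — endpoints in different components.
delta—kappa (7): add — endpoints in different components.
delta—rho (8): add — endpoints in different components.
delta—eta (9): add — endpoints in different components.
mu—zeta (11): skip — zeta and mu already connected.
kappa—zeta (12): skip — kappa and zeta already connected.
beta—rho (13): add — endpoints in different components.
MST edge set: {iota—zeta, iota—rho, eta—mu, delta—kappa, delta—rho, delta—eta, beta—rho}.
Of the listed edges, {beta—rho, delta—eta, iota—rho} are in the MST → 3.

3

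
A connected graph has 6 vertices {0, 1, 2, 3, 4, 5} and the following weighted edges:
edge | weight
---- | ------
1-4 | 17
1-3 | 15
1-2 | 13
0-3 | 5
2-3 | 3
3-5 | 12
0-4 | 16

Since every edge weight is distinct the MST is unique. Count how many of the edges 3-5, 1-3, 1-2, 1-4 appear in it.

2

Kruskal's algorithm — process edges by increasing weight (ties by edge label):
2-3 (3): add. Components now {0} {1} {2,3} {4} {5}
0-3 (5): add. Components now {0,2,3} {1} {4} {5}
3-5 (12): add. Components now {0,2,3,5} {1} {4}
1-2 (13): add. Components now {0,1,2,3,5} {4}
1-3 (15): skip — 1 and 3 already connected.
0-4 (16): add. Components now {0,1,2,3,4,5}
MST edge set: {2-3, 0-3, 3-5, 1-2, 0-4}.
Of the listed edges, {3-5, 1-2} are in the MST → 2.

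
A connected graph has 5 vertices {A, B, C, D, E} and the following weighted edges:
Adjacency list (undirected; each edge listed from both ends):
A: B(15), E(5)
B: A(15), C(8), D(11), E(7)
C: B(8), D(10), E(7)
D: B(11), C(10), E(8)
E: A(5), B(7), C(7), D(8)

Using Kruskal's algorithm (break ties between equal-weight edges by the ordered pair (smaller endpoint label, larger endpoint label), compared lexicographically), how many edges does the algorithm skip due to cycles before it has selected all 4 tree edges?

Kruskal's algorithm — process edges by increasing weight (ties by edge label):
A–E (5): add. Components now {A,E} {B} {C} {D}
B–E (7): add. Components now {A,B,E} {C} {D}
C–E (7): add. Components now {A,B,C,E} {D}
B–C (8): skip — B and C already connected.
D–E (8): add. Components now {A,B,C,D,E}
Edges rejected before the tree was complete: 1.

1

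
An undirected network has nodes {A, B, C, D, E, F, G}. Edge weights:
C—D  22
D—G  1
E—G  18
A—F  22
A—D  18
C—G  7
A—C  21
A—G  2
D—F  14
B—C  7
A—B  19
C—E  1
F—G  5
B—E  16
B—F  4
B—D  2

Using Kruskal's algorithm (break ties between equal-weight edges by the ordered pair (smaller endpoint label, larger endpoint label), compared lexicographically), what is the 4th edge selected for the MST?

Kruskal: consider edges lightest-first.
C—E (1): add — endpoints in different components.
D—G (1): add — endpoints in different components.
A—G (2): add — endpoints in different components.
B—D (2): add — endpoints in different components.
B—F (4): add — endpoints in different components.
F—G (5): skip — F and G already connected.
B—C (7): add — endpoints in different components.
The 4th edge added is B—D.

B-D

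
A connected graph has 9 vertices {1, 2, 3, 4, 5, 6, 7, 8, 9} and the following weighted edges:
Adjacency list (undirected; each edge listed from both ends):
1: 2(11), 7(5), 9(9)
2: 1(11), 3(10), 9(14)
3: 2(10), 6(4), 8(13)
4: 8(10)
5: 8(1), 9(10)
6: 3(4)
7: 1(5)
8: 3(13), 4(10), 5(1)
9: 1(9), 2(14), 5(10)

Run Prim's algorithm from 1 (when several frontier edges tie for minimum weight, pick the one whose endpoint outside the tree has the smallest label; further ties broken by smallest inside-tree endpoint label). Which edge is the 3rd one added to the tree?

Grow the tree from 1 using Prim:
Step 1: frontier [1 7 5, 1 9 9, 1 2 11] → take 1 7 (5); add 7.
Step 2: frontier [1 9 9, 1 2 11] → take 1 9 (9); add 9.
Step 3: frontier [1 2 11, 5 9 10, 2 9 14] → take 5 9 (10); add 5.
Step 4: frontier [1 2 11, 5 8 1, 2 9 14] → take 5 8 (1); add 8.
Step 5: frontier [1 2 11, 4 8 10, 3 8 13, 2 9 14] → take 4 8 (10); add 4.
Step 6: frontier [1 2 11, 3 8 13, 2 9 14] → take 1 2 (11); add 2.
Step 7: frontier [2 3 10, 3 8 13] → take 2 3 (10); add 3.
Step 8: frontier [3 6 4] → take 3 6 (4); add 6.
The 3rd edge added is 5 9.

5-9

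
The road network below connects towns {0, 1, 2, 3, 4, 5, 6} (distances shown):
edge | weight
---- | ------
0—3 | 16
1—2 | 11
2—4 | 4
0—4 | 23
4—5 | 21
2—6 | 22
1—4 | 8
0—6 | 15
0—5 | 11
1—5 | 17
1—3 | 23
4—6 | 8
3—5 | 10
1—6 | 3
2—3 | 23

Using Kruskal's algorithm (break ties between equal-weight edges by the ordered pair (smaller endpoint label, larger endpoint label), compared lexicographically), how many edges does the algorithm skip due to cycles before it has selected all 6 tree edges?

2

Sort edges by weight, then run Kruskal:
1—6 (3): add — endpoints in different components.
2—4 (4): add — endpoints in different components.
1—4 (8): add — endpoints in different components.
4—6 (8): skip — 4 and 6 already connected.
3—5 (10): add — endpoints in different components.
0—5 (11): add — endpoints in different components.
1—2 (11): skip — 1 and 2 already connected.
0—6 (15): add — endpoints in different components.
Edges rejected before the tree was complete: 2.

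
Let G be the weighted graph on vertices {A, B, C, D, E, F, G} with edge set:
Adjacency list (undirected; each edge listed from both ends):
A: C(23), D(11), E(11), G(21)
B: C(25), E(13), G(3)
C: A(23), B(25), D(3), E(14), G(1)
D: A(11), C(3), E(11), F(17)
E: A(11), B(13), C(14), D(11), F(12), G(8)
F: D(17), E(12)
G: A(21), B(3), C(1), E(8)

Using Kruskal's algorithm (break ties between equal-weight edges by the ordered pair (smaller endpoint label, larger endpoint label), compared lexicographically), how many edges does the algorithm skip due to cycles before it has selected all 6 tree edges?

Kruskal's algorithm — process edges by increasing weight (ties by edge label):
C—G (1): add. Components now {A} {B} {C,G} {D} {E} {F}
B—G (3): add. Components now {A} {B,C,G} {D} {E} {F}
C—D (3): add. Components now {A} {B,C,D,G} {E} {F}
E—G (8): add. Components now {A} {B,C,D,E,G} {F}
A—D (11): add. Components now {A,B,C,D,E,G} {F}
A—E (11): skip — A and E already connected.
D—E (11): skip — D and E already connected.
E—F (12): add. Components now {A,B,C,D,E,F,G}
Edges rejected before the tree was complete: 2.

2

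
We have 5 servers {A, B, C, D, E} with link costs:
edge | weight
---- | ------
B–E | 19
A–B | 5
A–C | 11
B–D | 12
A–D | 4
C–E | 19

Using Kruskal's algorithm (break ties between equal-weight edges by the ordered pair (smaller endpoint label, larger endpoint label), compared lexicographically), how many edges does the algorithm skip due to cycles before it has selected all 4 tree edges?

1

Kruskal's algorithm — process edges by increasing weight (ties by edge label):
A–D (4): add. Components now {A,D} {B} {C} {E}
A–B (5): add. Components now {A,B,D} {C} {E}
A–C (11): add. Components now {A,B,C,D} {E}
B–D (12): skip — B and D already connected.
B–E (19): add. Components now {A,B,C,D,E}
Edges rejected before the tree was complete: 1.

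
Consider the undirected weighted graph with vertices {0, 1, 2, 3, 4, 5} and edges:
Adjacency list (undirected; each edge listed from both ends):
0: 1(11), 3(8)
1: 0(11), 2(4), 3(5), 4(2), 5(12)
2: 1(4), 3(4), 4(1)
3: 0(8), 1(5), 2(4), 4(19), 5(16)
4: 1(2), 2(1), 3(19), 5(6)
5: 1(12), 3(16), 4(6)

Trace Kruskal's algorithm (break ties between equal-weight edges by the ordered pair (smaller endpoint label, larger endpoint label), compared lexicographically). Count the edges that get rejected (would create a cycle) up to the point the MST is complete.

Sort edges by weight, then run Kruskal:
2-4 (1): add. Components now {0} {1} {2,4} {3} {5}
1-4 (2): add. Components now {0} {1,2,4} {3} {5}
1-2 (4): skip — 1 and 2 already connected.
2-3 (4): add. Components now {0} {1,2,3,4} {5}
1-3 (5): skip — 1 and 3 already connected.
4-5 (6): add. Components now {0} {1,2,3,4,5}
0-3 (8): add. Components now {0,1,2,3,4,5}
Edges rejected before the tree was complete: 2.

2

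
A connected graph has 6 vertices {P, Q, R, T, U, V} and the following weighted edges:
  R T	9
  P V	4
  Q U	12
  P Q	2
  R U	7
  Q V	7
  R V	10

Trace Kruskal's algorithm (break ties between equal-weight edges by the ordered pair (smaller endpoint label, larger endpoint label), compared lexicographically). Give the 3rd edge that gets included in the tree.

Kruskal: consider edges lightest-first.
P Q (2): add — endpoints in different components.
P V (4): add — endpoints in different components.
Q V (7): skip — V and Q already connected.
R U (7): add — endpoints in different components.
R T (9): add — endpoints in different components.
R V (10): add — endpoints in different components.
The 3rd edge added is R U.

R-U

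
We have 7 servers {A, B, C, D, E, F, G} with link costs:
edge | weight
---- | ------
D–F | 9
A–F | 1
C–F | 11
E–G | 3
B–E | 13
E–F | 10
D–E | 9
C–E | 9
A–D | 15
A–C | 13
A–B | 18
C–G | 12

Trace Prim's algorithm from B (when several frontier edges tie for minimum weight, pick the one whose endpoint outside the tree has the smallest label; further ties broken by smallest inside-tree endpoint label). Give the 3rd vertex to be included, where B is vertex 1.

G

Prim, starting at B.
Step 1: cheapest edge leaving the tree is B–E (13); add E.
Step 2: cheapest edge leaving the tree is E–G (3); add G.
Step 3: cheapest edge leaving the tree is C–E (9); add C.
Step 4: cheapest edge leaving the tree is D–E (9); add D.
Step 5: cheapest edge leaving the tree is D–F (9); add F.
Step 6: cheapest edge leaving the tree is A–F (1); add A.
Vertex order: B, E, G, C, D, F, A. The 3rd vertex is G.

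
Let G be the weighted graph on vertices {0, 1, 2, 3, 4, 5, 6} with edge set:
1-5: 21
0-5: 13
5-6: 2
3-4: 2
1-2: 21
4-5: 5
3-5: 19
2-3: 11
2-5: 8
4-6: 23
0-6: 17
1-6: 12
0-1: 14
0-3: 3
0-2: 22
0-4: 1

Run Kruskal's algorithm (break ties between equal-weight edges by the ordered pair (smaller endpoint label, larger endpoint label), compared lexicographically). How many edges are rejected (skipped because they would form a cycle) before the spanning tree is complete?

Sort edges by weight, then run Kruskal:
0-4 (1): add — endpoints in different components.
3-4 (2): add — endpoints in different components.
5-6 (2): add — endpoints in different components.
0-3 (3): skip — 0 and 3 already connected.
4-5 (5): add — endpoints in different components.
2-5 (8): add — endpoints in different components.
2-3 (11): skip — 2 and 3 already connected.
1-6 (12): add — endpoints in different components.
Edges rejected before the tree was complete: 2.

2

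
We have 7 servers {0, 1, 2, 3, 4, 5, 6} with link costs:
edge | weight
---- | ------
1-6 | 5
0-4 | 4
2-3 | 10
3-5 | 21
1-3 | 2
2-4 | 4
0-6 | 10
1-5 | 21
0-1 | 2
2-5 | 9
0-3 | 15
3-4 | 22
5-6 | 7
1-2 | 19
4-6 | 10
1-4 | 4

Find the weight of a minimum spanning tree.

24

Kruskal's algorithm — process edges by increasing weight (ties by edge label):
0-1 (2): add. Components now {0,1} {2} {3} {4} {5} {6}
1-3 (2): add. Components now {0,1,3} {2} {4} {5} {6}
0-4 (4): add. Components now {0,1,3,4} {2} {5} {6}
1-4 (4): skip — 1 and 4 already connected.
2-4 (4): add. Components now {0,1,2,3,4} {5} {6}
1-6 (5): add. Components now {0,1,2,3,4,6} {5}
5-6 (7): add. Components now {0,1,2,3,4,5,6}
MST edges: 0-1, 1-3, 0-4, 2-4, 1-6, 5-6; total weight 2+2+4+4+5+7 = 24.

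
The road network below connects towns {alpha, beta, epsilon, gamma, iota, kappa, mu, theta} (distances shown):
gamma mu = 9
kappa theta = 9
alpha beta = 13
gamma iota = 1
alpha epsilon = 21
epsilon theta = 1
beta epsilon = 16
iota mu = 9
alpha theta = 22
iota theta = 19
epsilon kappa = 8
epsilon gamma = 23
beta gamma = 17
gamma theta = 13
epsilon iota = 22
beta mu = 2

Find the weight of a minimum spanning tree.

Kruskal: consider edges lightest-first.
epsilon theta (1): add — endpoints in different components.
gamma iota (1): add — endpoints in different components.
beta mu (2): add — endpoints in different components.
epsilon kappa (8): add — endpoints in different components.
gamma mu (9): add — endpoints in different components.
iota mu (9): skip — iota and mu already connected.
kappa theta (9): skip — theta and kappa already connected.
alpha beta (13): add — endpoints in different components.
gamma theta (13): add — endpoints in different components.
MST edges: epsilon theta, gamma iota, beta mu, epsilon kappa, gamma mu, alpha beta, gamma theta; total weight 1+1+2+8+9+13+13 = 47.

47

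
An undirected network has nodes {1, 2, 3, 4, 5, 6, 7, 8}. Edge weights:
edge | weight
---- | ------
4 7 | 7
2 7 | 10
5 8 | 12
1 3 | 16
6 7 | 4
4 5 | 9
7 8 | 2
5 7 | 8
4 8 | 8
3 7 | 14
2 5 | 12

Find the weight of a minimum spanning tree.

61

Grow the tree from 1 using Prim:
Step 1: frontier [1 3 16] → take 1 3 (16); add 3.
Step 2: frontier [3 7 14] → take 3 7 (14); add 7.
Step 3: frontier [7 8 2, 6 7 4, 4 7 7, 5 7 8, 2 7 10] → take 7 8 (2); add 8.
Step 4: frontier [6 7 4, 4 7 7, 5 7 8, 2 7 10, 4 8 8, 5 8 12] → take 6 7 (4); add 6.
Step 5: frontier [4 7 7, 5 7 8, 2 7 10, 4 8 8, 5 8 12] → take 4 7 (7); add 4.
Step 6: frontier [4 5 9, 5 7 8, 2 7 10, 5 8 12] → take 5 7 (8); add 5.
Step 7: frontier [2 5 12, 2 7 10] → take 2 7 (10); add 2.
MST edges: 1 3, 3 7, 7 8, 6 7, 4 7, 5 7, 2 7; total weight 16+14+2+4+7+8+10 = 61.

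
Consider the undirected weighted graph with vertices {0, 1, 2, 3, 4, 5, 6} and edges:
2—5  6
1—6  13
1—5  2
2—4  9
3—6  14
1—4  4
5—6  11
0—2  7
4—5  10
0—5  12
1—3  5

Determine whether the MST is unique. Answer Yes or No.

Yes

Kruskal's algorithm — process edges by increasing weight (ties by edge label):
1—5 (2): add — endpoints in different components.
1—4 (4): add — endpoints in different components.
1—3 (5): add — endpoints in different components.
2—5 (6): add — endpoints in different components.
0—2 (7): add — endpoints in different components.
2—4 (9): skip — 2 and 4 already connected.
4—5 (10): skip — 4 and 5 already connected.
5—6 (11): add — endpoints in different components.
Every non-tree edge has weight strictly greater than the heaviest edge on the tree path between its endpoints, so the MST is unique.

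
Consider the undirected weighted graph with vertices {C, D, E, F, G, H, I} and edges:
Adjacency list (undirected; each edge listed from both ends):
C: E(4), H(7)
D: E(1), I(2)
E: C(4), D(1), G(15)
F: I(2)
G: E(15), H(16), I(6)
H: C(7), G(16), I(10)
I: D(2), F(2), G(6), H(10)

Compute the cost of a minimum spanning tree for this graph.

22

Grow the tree from G using Prim:
Step 1: cheapest edge leaving the tree is G—I (6); add I.
Step 2: cheapest edge leaving the tree is D—I (2); add D.
Step 3: cheapest edge leaving the tree is D—E (1); add E.
Step 4: cheapest edge leaving the tree is F—I (2); add F.
Step 5: cheapest edge leaving the tree is C—E (4); add C.
Step 6: cheapest edge leaving the tree is C—H (7); add H.
MST edges: G—I, D—I, D—E, F—I, C—E, C—H; total weight 6+2+1+2+4+7 = 22.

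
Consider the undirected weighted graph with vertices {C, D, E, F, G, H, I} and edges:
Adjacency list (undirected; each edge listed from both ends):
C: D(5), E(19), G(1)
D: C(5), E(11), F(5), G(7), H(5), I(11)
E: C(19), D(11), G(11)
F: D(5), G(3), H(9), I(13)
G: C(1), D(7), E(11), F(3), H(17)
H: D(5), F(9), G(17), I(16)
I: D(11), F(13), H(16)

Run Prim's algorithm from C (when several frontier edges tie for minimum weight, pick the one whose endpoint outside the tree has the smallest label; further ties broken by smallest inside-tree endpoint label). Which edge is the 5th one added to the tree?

D-E

Grow the tree from C using Prim:
Step 1: cheapest edge leaving the tree is C—G (1); add G.
Step 2: cheapest edge leaving the tree is F—G (3); add F.
Step 3: cheapest edge leaving the tree is C—D (5); add D.
Step 4: cheapest edge leaving the tree is D—H (5); add H.
Step 5: cheapest edge leaving the tree is D—E (11); add E.
Step 6: cheapest edge leaving the tree is D—I (11); add I.
The 5th edge added is D—E.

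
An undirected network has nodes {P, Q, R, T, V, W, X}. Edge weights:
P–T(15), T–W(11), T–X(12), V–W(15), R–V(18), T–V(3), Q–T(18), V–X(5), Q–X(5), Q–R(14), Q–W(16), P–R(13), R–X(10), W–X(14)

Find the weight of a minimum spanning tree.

Sort edges by weight, then run Kruskal:
T–V (3): add — endpoints in different components.
Q–X (5): add — endpoints in different components.
V–X (5): add — endpoints in different components.
R–X (10): add — endpoints in different components.
T–W (11): add — endpoints in different components.
T–X (12): skip — T and X already connected.
P–R (13): add — endpoints in different components.
MST edges: T–V, Q–X, V–X, R–X, T–W, P–R; total weight 3+5+5+10+11+13 = 47.

47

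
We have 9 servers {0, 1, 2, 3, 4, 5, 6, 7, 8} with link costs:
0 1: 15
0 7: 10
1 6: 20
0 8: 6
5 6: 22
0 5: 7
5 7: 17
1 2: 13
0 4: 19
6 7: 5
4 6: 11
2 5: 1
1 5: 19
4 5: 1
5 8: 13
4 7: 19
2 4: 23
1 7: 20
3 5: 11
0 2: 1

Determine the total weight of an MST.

Prim's algorithm from 5:
Step 1: cheapest edge leaving the tree is 2 5 (1); add 2.
Step 2: cheapest edge leaving the tree is 0 2 (1); add 0.
Step 3: cheapest edge leaving the tree is 4 5 (1); add 4.
Step 4: cheapest edge leaving the tree is 0 8 (6); add 8.
Step 5: cheapest edge leaving the tree is 0 7 (10); add 7.
Step 6: cheapest edge leaving the tree is 6 7 (5); add 6.
Step 7: cheapest edge leaving the tree is 3 5 (11); add 3.
Step 8: cheapest edge leaving the tree is 1 2 (13); add 1.
MST edges: 2 5, 0 2, 4 5, 0 8, 0 7, 6 7, 3 5, 1 2; total weight 1+1+1+6+10+5+11+13 = 48.

48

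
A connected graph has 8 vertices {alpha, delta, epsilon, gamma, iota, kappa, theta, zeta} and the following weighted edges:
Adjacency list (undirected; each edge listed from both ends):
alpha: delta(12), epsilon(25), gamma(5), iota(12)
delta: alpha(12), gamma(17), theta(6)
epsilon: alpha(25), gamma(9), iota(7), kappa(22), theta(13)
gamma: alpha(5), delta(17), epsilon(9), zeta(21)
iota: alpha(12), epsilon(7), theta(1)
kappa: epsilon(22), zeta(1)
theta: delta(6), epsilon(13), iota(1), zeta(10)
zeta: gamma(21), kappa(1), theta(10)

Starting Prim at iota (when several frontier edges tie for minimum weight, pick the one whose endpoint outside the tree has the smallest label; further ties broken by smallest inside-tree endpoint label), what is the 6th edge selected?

theta-zeta

Prim, starting at iota.
Step 1: cheapest edge leaving the tree is iota-theta (1); add theta.
Step 2: cheapest edge leaving the tree is delta-theta (6); add delta.
Step 3: cheapest edge leaving the tree is epsilon-iota (7); add epsilon.
Step 4: cheapest edge leaving the tree is epsilon-gamma (9); add gamma.
Step 5: cheapest edge leaving the tree is alpha-gamma (5); add alpha.
Step 6: cheapest edge leaving the tree is theta-zeta (10); add zeta.
Step 7: cheapest edge leaving the tree is kappa-zeta (1); add kappa.
The 6th edge added is theta-zeta.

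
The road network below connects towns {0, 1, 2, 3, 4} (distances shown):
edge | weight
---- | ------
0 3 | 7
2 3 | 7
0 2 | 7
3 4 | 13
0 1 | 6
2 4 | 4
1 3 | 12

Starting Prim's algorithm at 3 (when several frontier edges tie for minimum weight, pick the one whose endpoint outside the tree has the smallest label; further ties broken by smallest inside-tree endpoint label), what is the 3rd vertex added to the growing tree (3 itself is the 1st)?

Grow the tree from 3 using Prim:
Step 1: cheapest edge leaving the tree is 0 3 (7); add 0.
Step 2: cheapest edge leaving the tree is 0 1 (6); add 1.
Step 3: cheapest edge leaving the tree is 0 2 (7); add 2.
Step 4: cheapest edge leaving the tree is 2 4 (4); add 4.
Vertex order: 3, 0, 1, 2, 4. The 3rd vertex is 1.

1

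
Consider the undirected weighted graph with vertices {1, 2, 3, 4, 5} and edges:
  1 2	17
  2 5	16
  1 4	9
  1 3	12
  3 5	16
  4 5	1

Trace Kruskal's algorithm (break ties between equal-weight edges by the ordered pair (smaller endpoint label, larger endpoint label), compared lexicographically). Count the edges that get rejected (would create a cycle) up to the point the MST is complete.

Kruskal: consider edges lightest-first.
4 5 (1): add — endpoints in different components.
1 4 (9): add — endpoints in different components.
1 3 (12): add — endpoints in different components.
2 5 (16): add — endpoints in different components.
Edges rejected before the tree was complete: 0.

0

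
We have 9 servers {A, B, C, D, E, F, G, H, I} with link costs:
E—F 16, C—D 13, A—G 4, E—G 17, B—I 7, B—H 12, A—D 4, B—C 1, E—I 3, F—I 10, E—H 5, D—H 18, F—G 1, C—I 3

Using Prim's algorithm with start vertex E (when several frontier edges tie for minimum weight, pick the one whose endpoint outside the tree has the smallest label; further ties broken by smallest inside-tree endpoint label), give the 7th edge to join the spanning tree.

A-G

Prim, starting at E.
Step 1: cheapest edge leaving the tree is E—I (3); add I.
Step 2: cheapest edge leaving the tree is C—I (3); add C.
Step 3: cheapest edge leaving the tree is B—C (1); add B.
Step 4: cheapest edge leaving the tree is E—H (5); add H.
Step 5: cheapest edge leaving the tree is F—I (10); add F.
Step 6: cheapest edge leaving the tree is F—G (1); add G.
Step 7: cheapest edge leaving the tree is A—G (4); add A.
Step 8: cheapest edge leaving the tree is A—D (4); add D.
The 7th edge added is A—G.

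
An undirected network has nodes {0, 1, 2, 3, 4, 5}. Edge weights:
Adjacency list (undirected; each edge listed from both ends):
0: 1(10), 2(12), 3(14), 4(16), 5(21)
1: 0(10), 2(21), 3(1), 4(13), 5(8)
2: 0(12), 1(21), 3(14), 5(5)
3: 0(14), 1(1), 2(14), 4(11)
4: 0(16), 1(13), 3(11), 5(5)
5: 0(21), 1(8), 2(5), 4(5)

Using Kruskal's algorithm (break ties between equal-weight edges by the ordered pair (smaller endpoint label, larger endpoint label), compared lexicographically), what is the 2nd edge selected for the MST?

Kruskal: consider edges lightest-first.
1 3 (1): add. Components now {0} {1,3} {2} {4} {5}
2 5 (5): add. Components now {0} {1,3} {2,5} {4}
4 5 (5): add. Components now {0} {1,3} {2,4,5}
1 5 (8): add. Components now {0} {1,2,3,4,5}
0 1 (10): add. Components now {0,1,2,3,4,5}
The 2nd edge added is 2 5.

2-5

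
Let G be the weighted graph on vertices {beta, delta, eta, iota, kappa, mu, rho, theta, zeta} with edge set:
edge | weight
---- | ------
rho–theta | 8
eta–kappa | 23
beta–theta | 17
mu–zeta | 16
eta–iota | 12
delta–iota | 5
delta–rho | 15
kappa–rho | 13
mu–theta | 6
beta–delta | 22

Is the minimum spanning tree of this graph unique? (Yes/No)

Yes

Sort edges by weight, then run Kruskal:
delta–iota (5): add — endpoints in different components.
mu–theta (6): add — endpoints in different components.
rho–theta (8): add — endpoints in different components.
eta–iota (12): add — endpoints in different components.
kappa–rho (13): add — endpoints in different components.
delta–rho (15): add — endpoints in different components.
mu–zeta (16): add — endpoints in different components.
beta–theta (17): add — endpoints in different components.
Every non-tree edge has weight strictly greater than the heaviest edge on the tree path between its endpoints, so the MST is unique.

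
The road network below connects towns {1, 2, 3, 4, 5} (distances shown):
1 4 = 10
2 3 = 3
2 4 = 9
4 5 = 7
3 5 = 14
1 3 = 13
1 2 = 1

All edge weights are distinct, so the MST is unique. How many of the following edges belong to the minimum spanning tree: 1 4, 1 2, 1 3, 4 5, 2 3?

3

Kruskal: consider edges lightest-first.
1 2 (1): add. Components now {1,2} {3} {4} {5}
2 3 (3): add. Components now {1,2,3} {4} {5}
4 5 (7): add. Components now {1,2,3} {4,5}
2 4 (9): add. Components now {1,2,3,4,5}
MST edge set: {1 2, 2 3, 4 5, 2 4}.
Of the listed edges, {1 2, 4 5, 2 3} are in the MST → 3.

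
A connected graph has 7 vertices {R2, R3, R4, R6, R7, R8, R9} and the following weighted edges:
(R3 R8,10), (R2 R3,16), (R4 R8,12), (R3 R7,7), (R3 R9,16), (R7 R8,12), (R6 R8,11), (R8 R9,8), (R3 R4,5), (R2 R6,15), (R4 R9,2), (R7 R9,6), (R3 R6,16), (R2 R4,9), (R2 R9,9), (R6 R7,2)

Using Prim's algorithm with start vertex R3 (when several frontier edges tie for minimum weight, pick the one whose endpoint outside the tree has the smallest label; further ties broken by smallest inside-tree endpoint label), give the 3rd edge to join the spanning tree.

R7-R9

Grow the tree from R3 using Prim:
Step 1: cheapest edge leaving the tree is R3 R4 (5); add R4.
Step 2: cheapest edge leaving the tree is R4 R9 (2); add R9.
Step 3: cheapest edge leaving the tree is R7 R9 (6); add R7.
Step 4: cheapest edge leaving the tree is R6 R7 (2); add R6.
Step 5: cheapest edge leaving the tree is R8 R9 (8); add R8.
Step 6: cheapest edge leaving the tree is R2 R4 (9); add R2.
The 3rd edge added is R7 R9.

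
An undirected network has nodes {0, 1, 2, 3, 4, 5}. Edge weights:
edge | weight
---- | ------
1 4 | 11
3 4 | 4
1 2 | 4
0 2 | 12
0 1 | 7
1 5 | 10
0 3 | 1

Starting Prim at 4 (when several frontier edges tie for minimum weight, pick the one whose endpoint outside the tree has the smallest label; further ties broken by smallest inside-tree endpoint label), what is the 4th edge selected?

Prim's algorithm from 4:
Step 1: cheapest edge leaving the tree is 3 4 (4); add 3.
Step 2: cheapest edge leaving the tree is 0 3 (1); add 0.
Step 3: cheapest edge leaving the tree is 0 1 (7); add 1.
Step 4: cheapest edge leaving the tree is 1 2 (4); add 2.
Step 5: cheapest edge leaving the tree is 1 5 (10); add 5.
The 4th edge added is 1 2.

1-2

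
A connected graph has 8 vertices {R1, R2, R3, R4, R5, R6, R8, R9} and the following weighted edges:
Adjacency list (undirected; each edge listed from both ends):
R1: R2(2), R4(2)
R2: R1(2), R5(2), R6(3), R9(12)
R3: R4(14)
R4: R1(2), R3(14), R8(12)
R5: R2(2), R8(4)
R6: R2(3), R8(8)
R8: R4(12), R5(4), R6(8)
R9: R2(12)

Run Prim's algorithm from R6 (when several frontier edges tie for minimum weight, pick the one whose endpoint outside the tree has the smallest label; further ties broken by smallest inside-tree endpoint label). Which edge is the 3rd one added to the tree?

Prim, starting at R6.
Step 1: frontier [R2—R6 3, R6—R8 8] → take R2—R6 (3); add R2.
Step 2: frontier [R1—R2 2, R2—R5 2, R2—R9 12, R6—R8 8] → take R1—R2 (2); add R1.
Step 3: frontier [R1—R4 2, R2—R5 2, R2—R9 12, R6—R8 8] → take R1—R4 (2); add R4.
Step 4: frontier [R2—R5 2, R2—R9 12, R4—R8 12, R3—R4 14, R6—R8 8] → take R2—R5 (2); add R5.
Step 5: frontier [R2—R9 12, R4—R8 12, R3—R4 14, R5—R8 4, R6—R8 8] → take R5—R8 (4); add R8.
Step 6: frontier [R2—R9 12, R3—R4 14] → take R2—R9 (12); add R9.
Step 7: frontier [R3—R4 14] → take R3—R4 (14); add R3.
The 3rd edge added is R1—R4.

R1-R4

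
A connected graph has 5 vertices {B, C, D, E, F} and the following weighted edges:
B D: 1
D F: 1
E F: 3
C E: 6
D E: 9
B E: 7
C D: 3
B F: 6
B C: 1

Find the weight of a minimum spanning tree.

6

Prim's algorithm from D:
Step 1: cheapest edge leaving the tree is B D (1); add B.
Step 2: cheapest edge leaving the tree is B C (1); add C.
Step 3: cheapest edge leaving the tree is D F (1); add F.
Step 4: cheapest edge leaving the tree is E F (3); add E.
MST edges: B D, B C, D F, E F; total weight 1+1+1+3 = 6.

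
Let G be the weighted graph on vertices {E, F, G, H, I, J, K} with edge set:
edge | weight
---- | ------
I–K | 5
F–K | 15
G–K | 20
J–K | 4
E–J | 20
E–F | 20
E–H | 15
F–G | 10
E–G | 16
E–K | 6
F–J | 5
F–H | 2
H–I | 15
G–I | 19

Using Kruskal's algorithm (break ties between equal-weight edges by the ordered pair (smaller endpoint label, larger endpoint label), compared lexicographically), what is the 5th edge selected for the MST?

Sort edges by weight, then run Kruskal:
F–H (2): add. Components now {E} {F,H} {G} {I} {J} {K}
J–K (4): add. Components now {E} {F,H} {G} {I} {J,K}
F–J (5): add. Components now {E} {F,H,J,K} {G} {I}
I–K (5): add. Components now {E} {F,H,I,J,K} {G}
E–K (6): add. Components now {E,F,H,I,J,K} {G}
F–G (10): add. Components now {E,F,G,H,I,J,K}
The 5th edge added is E–K.

E-K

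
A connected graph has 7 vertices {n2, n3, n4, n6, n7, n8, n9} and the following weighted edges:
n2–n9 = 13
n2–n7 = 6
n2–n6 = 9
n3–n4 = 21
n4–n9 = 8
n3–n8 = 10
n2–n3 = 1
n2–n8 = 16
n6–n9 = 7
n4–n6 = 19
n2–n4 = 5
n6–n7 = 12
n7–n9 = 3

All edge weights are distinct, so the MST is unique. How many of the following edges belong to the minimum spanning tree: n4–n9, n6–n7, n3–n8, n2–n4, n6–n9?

3

Kruskal: consider edges lightest-first.
n2–n3 (1): add. Components now {n8} {n6} {n2,n3} {n4} {n9} {n7}
n7–n9 (3): add. Components now {n8} {n6} {n2,n3} {n4} {n7,n9}
n2–n4 (5): add. Components now {n8} {n6} {n2,n3,n4} {n7,n9}
n2–n7 (6): add. Components now {n8} {n6} {n2,n3,n4,n7,n9}
n6–n9 (7): add. Components now {n8} {n2,n3,n4,n6,n7,n9}
n4–n9 (8): skip — n4 and n9 already connected.
n2–n6 (9): skip — n6 and n2 already connected.
n3–n8 (10): add. Components now {n2,n3,n4,n6,n7,n8,n9}
MST edge set: {n2–n3, n7–n9, n2–n4, n2–n7, n6–n9, n3–n8}.
Of the listed edges, {n3–n8, n2–n4, n6–n9} are in the MST → 3.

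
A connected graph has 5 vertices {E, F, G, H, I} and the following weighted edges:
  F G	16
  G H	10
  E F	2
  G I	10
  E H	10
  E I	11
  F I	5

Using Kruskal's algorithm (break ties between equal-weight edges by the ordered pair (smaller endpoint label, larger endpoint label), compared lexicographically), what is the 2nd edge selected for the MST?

Kruskal: consider edges lightest-first.
E F (2): add. Components now {E,F} {G} {H} {I}
F I (5): add. Components now {E,F,I} {G} {H}
E H (10): add. Components now {E,F,H,I} {G}
G H (10): add. Components now {E,F,G,H,I}
The 2nd edge added is F I.

F-I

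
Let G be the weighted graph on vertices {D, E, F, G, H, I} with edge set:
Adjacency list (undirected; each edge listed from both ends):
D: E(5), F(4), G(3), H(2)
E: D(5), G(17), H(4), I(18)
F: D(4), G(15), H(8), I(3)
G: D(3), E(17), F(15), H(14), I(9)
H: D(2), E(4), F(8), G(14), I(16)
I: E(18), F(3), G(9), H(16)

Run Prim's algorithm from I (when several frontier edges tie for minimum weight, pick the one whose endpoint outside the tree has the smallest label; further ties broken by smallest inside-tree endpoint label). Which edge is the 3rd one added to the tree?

Prim's algorithm from I:
Step 1: cheapest edge leaving the tree is F—I (3); add F.
Step 2: cheapest edge leaving the tree is D—F (4); add D.
Step 3: cheapest edge leaving the tree is D—H (2); add H.
Step 4: cheapest edge leaving the tree is D—G (3); add G.
Step 5: cheapest edge leaving the tree is E—H (4); add E.
The 3rd edge added is D—H.

D-H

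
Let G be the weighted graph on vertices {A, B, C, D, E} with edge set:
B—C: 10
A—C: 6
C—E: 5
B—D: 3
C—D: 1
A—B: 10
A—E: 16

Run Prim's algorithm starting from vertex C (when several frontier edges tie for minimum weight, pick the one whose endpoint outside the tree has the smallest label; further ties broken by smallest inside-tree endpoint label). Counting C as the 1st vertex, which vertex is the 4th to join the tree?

E

Prim's algorithm from C:
Step 1: frontier [C—D 1, C—E 5, A—C 6, B—C 10] → take C—D (1); add D.
Step 2: frontier [C—E 5, A—C 6, B—C 10, B—D 3] → take B—D (3); add B.
Step 3: frontier [A—B 10, C—E 5, A—C 6] → take C—E (5); add E.
Step 4: frontier [A—B 10, A—C 6, A—E 16] → take A—C (6); add A.
Vertex order: C, D, B, E, A. The 4th vertex is E.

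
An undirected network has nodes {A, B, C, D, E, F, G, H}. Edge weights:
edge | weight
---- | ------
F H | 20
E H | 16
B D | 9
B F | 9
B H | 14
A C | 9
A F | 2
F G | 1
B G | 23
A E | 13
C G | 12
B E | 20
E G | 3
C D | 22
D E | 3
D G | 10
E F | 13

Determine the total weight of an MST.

41

Grow the tree from A using Prim:
Step 1: cheapest edge leaving the tree is A F (2); add F.
Step 2: cheapest edge leaving the tree is F G (1); add G.
Step 3: cheapest edge leaving the tree is E G (3); add E.
Step 4: cheapest edge leaving the tree is D E (3); add D.
Step 5: cheapest edge leaving the tree is B D (9); add B.
Step 6: cheapest edge leaving the tree is A C (9); add C.
Step 7: cheapest edge leaving the tree is B H (14); add H.
MST edges: A F, F G, E G, D E, B D, A C, B H; total weight 2+1+3+3+9+9+14 = 41.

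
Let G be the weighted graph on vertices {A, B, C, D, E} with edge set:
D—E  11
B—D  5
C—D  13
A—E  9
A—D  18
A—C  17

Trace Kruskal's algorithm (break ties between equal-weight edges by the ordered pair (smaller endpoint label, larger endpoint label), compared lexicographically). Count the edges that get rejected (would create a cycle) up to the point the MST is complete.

0

Kruskal's algorithm — process edges by increasing weight (ties by edge label):
B—D (5): add — endpoints in different components.
A—E (9): add — endpoints in different components.
D—E (11): add — endpoints in different components.
C—D (13): add — endpoints in different components.
Edges rejected before the tree was complete: 0.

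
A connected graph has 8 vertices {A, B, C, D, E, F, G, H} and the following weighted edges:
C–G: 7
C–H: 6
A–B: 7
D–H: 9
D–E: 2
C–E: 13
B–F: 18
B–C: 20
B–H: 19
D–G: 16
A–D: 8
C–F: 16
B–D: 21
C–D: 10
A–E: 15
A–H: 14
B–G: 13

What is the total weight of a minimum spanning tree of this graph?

55

Kruskal: consider edges lightest-first.
D–E (2): add — endpoints in different components.
C–H (6): add — endpoints in different components.
A–B (7): add — endpoints in different components.
C–G (7): add — endpoints in different components.
A–D (8): add — endpoints in different components.
D–H (9): add — endpoints in different components.
C–D (10): skip — C and D already connected.
B–G (13): skip — B and G already connected.
C–E (13): skip — C and E already connected.
A–H (14): skip — A and H already connected.
A–E (15): skip — A and E already connected.
C–F (16): add — endpoints in different components.
MST edges: D–E, C–H, A–B, C–G, A–D, D–H, C–F; total weight 2+6+7+7+8+9+16 = 55.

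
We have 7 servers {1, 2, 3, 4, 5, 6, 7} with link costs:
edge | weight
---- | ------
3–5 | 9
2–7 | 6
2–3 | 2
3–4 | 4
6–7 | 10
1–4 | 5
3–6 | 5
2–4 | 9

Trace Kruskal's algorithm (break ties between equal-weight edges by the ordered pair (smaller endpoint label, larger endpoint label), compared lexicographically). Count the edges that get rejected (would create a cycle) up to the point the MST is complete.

Kruskal's algorithm — process edges by increasing weight (ties by edge label):
2–3 (2): add. Components now {1} {2,3} {4} {5} {6} {7}
3–4 (4): add. Components now {1} {2,3,4} {5} {6} {7}
1–4 (5): add. Components now {1,2,3,4} {5} {6} {7}
3–6 (5): add. Components now {1,2,3,4,6} {5} {7}
2–7 (6): add. Components now {1,2,3,4,6,7} {5}
2–4 (9): skip — 2 and 4 already connected.
3–5 (9): add. Components now {1,2,3,4,5,6,7}
Edges rejected before the tree was complete: 1.

1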